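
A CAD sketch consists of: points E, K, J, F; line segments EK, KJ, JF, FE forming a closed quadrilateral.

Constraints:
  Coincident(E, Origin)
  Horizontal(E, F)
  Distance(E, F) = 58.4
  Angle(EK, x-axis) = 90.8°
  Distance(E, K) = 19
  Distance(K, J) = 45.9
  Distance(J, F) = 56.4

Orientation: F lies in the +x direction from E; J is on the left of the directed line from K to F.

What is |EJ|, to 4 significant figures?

60.37

Checks: |KJ| = 45.90 ✓; |JF| = 56.40 ✓.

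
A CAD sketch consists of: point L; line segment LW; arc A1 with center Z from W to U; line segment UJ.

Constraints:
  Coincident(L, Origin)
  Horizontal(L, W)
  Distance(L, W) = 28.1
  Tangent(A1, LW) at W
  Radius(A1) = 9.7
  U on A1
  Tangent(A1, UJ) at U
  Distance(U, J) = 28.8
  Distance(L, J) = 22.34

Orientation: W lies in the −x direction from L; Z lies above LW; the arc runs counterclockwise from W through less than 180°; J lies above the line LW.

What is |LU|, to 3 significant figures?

21.6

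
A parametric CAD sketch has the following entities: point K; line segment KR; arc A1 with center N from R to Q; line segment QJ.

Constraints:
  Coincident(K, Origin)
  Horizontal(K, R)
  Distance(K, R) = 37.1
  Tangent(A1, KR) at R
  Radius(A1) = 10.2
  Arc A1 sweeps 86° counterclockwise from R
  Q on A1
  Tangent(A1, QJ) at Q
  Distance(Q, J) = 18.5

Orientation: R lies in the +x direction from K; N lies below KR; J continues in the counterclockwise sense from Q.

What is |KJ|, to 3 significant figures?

37.9

K is at the origin; KR is horizontal with |KR| = 37.1 and R on the +x side, so R = (37.1, 0.00). Since A1 is tangent to KR there, NR ⟂ KR, so N = R + (0, -10.2) = (37.1, -10.2). On A1, R sits at bearing 90° from N; an 86° counterclockwise sweep puts Q at bearing 176°, so Q = N + 10.2·(cos 176°, sin 176°) = (26.9, -9.49). The tangent condition forces NQ to be normal to QJ, so QJ runs along (−sin 176°, cos 176°); with |QJ| = 18.5, J = (25.6, -27.9). Then |KJ| = |J − K| = 37.9.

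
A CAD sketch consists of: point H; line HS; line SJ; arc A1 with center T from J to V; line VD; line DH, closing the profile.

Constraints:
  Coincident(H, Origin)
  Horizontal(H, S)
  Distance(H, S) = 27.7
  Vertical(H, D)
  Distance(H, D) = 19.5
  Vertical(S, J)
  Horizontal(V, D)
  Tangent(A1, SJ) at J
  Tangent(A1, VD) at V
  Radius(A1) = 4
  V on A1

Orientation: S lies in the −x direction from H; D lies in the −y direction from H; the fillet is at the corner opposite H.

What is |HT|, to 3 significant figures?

28.3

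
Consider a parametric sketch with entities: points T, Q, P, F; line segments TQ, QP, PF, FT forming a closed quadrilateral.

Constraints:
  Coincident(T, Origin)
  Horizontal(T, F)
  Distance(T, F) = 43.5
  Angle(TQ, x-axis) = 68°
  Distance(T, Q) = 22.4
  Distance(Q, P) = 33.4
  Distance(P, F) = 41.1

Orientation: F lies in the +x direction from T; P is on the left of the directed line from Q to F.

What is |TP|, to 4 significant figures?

53.70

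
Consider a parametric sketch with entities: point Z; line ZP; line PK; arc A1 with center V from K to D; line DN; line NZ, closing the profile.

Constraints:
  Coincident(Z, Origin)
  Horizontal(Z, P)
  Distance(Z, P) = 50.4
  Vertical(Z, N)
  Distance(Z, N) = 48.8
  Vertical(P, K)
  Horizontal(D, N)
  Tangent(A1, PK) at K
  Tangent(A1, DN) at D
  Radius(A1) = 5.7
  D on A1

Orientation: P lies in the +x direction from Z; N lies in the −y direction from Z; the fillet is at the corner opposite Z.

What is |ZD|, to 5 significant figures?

66.178

The virtual corner opposite Z is at (50.400, -48.800). Tangency of A1 to PK means the radius VK is perpendicular to PK and A1 meets DN tangentially, so VD is at right angles to DN, with radius 5.7, so the center V sits 5.7 in from both sides at V = (44.700, -43.100). That places the tangent points at K = (50.400, -43.100) on PK and D = (44.700, -48.800) on DN. Then |ZD| = |D − Z| = 66.178.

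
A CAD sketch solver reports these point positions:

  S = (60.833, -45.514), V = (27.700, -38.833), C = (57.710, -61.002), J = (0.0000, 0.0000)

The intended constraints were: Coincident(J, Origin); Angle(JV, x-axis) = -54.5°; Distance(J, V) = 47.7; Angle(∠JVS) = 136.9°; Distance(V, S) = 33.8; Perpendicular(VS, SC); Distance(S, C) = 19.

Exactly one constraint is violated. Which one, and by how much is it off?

Distance(S, C) = 19 — off by 3.20.

J = (0.00, 0.00) ✓; JV at -54.50° ✓; |JV| = 47.70 ✓; ∠JVS = 136.9° ✓; |VS| = 33.80 ✓; ∠(VS, SC) = 90.00° ✓; |SC| = 15.80 ✗.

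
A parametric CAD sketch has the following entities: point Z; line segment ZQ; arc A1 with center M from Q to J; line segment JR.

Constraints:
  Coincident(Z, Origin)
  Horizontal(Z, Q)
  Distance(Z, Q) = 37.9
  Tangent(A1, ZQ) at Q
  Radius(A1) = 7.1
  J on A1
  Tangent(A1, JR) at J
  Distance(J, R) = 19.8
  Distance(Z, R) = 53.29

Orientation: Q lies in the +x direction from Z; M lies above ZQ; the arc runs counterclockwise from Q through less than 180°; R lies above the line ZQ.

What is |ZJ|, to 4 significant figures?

45.47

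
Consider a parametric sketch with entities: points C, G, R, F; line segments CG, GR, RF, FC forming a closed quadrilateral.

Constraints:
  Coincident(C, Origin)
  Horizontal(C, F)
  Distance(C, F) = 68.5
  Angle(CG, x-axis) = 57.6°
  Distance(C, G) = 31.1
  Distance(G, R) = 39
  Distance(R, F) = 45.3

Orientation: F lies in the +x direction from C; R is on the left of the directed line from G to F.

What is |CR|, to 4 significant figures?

67.19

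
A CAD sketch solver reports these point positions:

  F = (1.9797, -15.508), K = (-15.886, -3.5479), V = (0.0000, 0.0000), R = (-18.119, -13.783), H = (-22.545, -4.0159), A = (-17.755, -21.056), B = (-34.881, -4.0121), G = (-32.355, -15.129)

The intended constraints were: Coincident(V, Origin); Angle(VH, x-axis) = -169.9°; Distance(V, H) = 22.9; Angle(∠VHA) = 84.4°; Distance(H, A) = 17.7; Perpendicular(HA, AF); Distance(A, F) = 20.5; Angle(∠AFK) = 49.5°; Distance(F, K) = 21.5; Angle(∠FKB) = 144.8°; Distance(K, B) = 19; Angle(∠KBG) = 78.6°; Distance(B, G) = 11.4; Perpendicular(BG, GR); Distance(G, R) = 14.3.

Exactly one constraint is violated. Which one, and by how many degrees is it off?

Perpendicular(BG, GR) — off by 7.40°.

V = (0.00, 0.00) ✓; VH at -169.9° ✓; |VH| = 22.90 ✓; ∠VHA = 84.40° ✓; |HA| = 17.70 ✓; ∠(HA, AF) = 90.00° ✓; |AF| = 20.50 ✓; ∠AFK = 49.50° ✓; |FK| = 21.50 ✓; ∠FKB = 144.8° ✓; |KB| = 19.00 ✓; ∠KBG = 78.60° ✓; |BG| = 11.40 ✓; ∠(BG, GR) = 82.60° ✗; |GR| = 14.30 ✓.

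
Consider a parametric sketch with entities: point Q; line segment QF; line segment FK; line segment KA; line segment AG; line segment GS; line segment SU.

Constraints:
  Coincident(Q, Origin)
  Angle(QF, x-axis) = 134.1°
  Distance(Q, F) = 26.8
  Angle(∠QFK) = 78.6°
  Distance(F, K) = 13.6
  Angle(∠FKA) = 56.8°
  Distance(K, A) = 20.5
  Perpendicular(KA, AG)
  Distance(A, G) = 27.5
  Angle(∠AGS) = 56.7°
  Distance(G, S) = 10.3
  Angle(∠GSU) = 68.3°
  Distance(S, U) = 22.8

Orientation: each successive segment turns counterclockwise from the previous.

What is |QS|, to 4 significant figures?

32.74

KA is perpendicular to AG, so AG runs at 88.70°; with |AG| = 27.5, G = (-5.235, 35.07). ∠AGS = 56.7° gives GS at -148.0° from the x-axis; with |GS| = 10.3, S = (-13.97, 29.61). Then |QS| = |S − Q| = 32.74.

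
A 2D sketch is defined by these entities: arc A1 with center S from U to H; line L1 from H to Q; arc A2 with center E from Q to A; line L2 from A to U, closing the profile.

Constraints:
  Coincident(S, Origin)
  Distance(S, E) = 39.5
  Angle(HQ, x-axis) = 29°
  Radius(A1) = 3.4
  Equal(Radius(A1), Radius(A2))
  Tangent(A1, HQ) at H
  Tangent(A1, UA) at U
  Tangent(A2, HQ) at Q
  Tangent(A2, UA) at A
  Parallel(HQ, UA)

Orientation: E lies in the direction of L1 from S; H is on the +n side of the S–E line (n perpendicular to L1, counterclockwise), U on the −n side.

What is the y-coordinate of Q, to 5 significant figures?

22.124

Tangency of A1 to both parallel lines with radius 3.4 puts H and U at S ± 3.4·n: H = (-1.6484, 2.9737), U = (1.6484, -2.9737). Equal radii place Q and A the same way about E: Q = E + 3.4·n = (32.899, 22.124), A = E − 3.4·n = (36.196, 16.176). So Q.y = 22.124.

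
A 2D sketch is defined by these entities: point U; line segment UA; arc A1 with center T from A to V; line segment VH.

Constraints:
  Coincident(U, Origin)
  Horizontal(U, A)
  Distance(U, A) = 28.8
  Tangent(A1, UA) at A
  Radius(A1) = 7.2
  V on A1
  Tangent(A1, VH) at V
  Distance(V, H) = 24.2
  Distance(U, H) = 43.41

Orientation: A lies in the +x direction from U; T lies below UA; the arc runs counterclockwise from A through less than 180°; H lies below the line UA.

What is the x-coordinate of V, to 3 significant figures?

21.9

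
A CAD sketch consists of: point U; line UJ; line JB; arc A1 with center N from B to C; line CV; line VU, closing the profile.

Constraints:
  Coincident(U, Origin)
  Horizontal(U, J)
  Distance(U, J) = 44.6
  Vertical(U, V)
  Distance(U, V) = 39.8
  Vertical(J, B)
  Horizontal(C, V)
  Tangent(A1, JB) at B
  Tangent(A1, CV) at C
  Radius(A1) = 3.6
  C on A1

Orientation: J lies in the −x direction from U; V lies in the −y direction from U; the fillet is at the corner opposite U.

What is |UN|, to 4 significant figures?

54.69

UV is vertical with |UV| = 39.8 and V on the −y side, so V = (0.000, -39.80). The virtual corner opposite U is at (-44.60, -39.80). Since A1 is tangent to JB there, NB ⟂ JB and the tangent condition forces NC to be normal to CV, with radius 3.6, so the center N sits 3.6 in from both sides at N = (-41.00, -36.20). Then |UN| = |N − U| = 54.69.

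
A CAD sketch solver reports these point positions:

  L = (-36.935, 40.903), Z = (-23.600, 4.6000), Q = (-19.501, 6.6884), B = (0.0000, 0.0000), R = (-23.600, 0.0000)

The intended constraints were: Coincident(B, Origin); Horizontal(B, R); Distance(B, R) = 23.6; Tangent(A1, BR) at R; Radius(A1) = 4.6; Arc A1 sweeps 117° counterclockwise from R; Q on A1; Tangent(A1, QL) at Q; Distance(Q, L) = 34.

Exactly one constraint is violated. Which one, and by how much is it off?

Distance(Q, L) = 34 — off by 4.40.

B = (0.00, 0.00) ✓; B.y = 0.00, R.y = 0.00 ✓; |BR| = 23.60 ✓; ∠(ZR, RB) = 90.00° ✓; |ZR| = 4.600 ✓; bearing(Z→Q) − bearing(Z→R) = 117.0° ✓; |ZQ| = 4.600 ✓; ∠(ZQ, QL) = 90.00° ✓; |QL| = 38.40 ✗.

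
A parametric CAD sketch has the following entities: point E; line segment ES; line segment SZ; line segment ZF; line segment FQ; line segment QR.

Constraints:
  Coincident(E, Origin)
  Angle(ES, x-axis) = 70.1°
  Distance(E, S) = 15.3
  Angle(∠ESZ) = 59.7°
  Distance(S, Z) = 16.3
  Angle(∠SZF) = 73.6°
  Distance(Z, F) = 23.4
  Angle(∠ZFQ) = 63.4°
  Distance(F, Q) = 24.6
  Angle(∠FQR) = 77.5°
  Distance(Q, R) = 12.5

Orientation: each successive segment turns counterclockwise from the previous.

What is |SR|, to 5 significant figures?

2.4495

E is at the origin; ES runs at 70.1° with length 15.3, so S = (5.2078, 14.386). ∠ESZ = 59.7° gives SZ at -169.60° from the x-axis; with |SZ| = 16.3, Z = (-10.824, 11.444). ∠SZF = 73.6° gives ZF at -63.200° from the x-axis; with |ZF| = 23.4, F = (-0.27387, -9.4426). ∠ZFQ = 63.4° gives FQ at 53.400° from the x-axis; with |FQ| = 24.6, Q = (14.393, 10.307). ∠FQR = 77.5° gives QR at 155.90° from the x-axis; with |QR| = 12.5, R = (2.9828, 15.411). Then |SR| = |R − S| = 2.4495.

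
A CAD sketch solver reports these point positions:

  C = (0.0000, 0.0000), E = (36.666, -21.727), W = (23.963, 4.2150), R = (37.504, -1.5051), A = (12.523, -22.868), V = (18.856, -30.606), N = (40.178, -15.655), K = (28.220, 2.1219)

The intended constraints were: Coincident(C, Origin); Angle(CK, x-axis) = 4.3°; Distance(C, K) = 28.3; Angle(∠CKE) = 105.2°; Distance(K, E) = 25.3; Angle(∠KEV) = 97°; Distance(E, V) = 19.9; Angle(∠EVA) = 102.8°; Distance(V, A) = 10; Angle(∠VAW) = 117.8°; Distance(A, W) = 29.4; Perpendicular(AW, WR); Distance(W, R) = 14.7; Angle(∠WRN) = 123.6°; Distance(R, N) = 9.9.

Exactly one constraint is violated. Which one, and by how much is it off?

Distance(R, N) = 9.9 — off by 4.50.

C = (0.00, 0.00) ✓; CK at 4.300° ✓; |CK| = 28.30 ✓; ∠CKE = 105.2° ✓; |KE| = 25.30 ✓; ∠KEV = 97.00° ✓; |EV| = 19.90 ✓; ∠EVA = 102.8° ✓; |VA| = 9.999 ✓; ∠VAW = 117.8° ✓; |AW| = 29.40 ✓; ∠(AW, WR) = 90.00° ✓; |WR| = 14.70 ✓; ∠WRN = 123.6° ✓; |RN| = 14.40 ✗.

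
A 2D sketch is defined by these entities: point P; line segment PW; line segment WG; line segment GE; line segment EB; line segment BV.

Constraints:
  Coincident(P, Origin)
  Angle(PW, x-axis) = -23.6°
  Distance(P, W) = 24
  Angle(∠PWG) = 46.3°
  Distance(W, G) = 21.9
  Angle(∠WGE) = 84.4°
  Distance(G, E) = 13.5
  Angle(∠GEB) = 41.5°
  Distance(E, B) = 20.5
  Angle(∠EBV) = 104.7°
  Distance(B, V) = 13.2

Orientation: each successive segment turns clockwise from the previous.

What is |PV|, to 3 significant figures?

30.7

P is at the origin; PW runs at -23.6° with length 24.0, so W = (22.0, -9.61). ∠PWG = 46.3° gives WG at -157° from the x-axis; with |WG| = 21.9, G = (1.79, -18.1). ∠WGE = 84.4° gives GE at 107° from the x-axis; with |GE| = 13.5, E = (-2.18, -5.16). ∠GEB = 41.5° gives EB at -31.4° from the x-axis; with |EB| = 20.5, B = (15.3, -15.8). ∠EBV = 104.7° gives BV at -107° from the x-axis; with |BV| = 13.2, V = (11.5, -28.5). Then |PV| = |V − P| = 30.7.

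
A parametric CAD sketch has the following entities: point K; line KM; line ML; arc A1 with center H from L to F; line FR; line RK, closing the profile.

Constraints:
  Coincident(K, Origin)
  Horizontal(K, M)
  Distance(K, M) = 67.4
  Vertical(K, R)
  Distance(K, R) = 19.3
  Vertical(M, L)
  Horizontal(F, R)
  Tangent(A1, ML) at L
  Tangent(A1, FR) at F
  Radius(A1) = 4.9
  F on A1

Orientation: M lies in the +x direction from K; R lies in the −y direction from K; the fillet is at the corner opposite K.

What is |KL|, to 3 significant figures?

68.9

The virtual corner opposite K is at (67.4, -19.3). A1 meets ML tangentially, so HL is at right angles to ML and the tangent condition forces HF to be normal to FR, with radius 4.9, so the center H sits 4.9 in from both sides at H = (62.5, -14.4). That places the tangent points at L = (67.4, -14.4) on ML and F = (62.5, -19.3) on FR. Then |KL| = |L − K| = 68.9.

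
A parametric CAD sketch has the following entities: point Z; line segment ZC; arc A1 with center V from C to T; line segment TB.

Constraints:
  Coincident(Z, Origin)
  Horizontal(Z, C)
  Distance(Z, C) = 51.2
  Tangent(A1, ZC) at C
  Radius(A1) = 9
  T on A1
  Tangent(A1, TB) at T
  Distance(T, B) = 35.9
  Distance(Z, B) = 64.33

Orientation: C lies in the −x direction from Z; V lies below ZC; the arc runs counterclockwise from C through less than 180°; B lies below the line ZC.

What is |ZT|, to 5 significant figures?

60.785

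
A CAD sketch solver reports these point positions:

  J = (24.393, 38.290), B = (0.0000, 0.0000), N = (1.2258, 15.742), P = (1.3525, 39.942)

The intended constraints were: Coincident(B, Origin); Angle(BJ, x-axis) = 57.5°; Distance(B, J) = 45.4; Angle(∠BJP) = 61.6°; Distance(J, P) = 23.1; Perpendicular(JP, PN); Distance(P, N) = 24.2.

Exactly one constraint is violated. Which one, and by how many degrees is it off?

Perpendicular(JP, PN) — off by 3.80°.

B = (0.00, 0.00) ✓; BJ at 57.50° ✓; |BJ| = 45.40 ✓; ∠BJP = 61.60° ✓; |JP| = 23.10 ✓; ∠(JP, PN) = 93.80° ✗; |PN| = 24.20 ✓.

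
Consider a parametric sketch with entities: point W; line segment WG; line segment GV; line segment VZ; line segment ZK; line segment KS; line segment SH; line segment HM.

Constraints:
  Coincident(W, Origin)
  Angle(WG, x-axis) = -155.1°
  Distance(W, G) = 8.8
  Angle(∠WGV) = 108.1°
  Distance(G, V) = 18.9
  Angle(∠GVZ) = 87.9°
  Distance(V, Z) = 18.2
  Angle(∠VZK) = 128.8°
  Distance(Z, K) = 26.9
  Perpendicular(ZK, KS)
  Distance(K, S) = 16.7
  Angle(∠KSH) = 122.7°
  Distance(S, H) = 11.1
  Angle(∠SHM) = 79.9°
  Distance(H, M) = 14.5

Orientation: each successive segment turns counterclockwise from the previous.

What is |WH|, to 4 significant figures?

7.004

W is at the origin; WG runs at -155.1° with length 8.8, so G = (-7.982, -3.705). ∠WGV = 108.1° gives GV at -83.20° from the x-axis; with |GV| = 18.9, V = (-5.744, -22.47). ∠GVZ = 87.9° gives VZ at 8.900° from the x-axis; with |VZ| = 18.2, Z = (12.24, -19.66). ∠VZK = 128.8° gives ZK at 60.10° from the x-axis; with |ZK| = 26.9, K = (25.65, 3.663). The perpendicularity gives KS at right angles to ZK, so KS runs at 150.1°; with |KS| = 16.7, S = (11.17, 11.99). ∠KSH = 122.7° gives SH at -152.6° from the x-axis; with |SH| = 11.1, H = (1.314, 6.880). Then |WH| = |H − W| = 7.004.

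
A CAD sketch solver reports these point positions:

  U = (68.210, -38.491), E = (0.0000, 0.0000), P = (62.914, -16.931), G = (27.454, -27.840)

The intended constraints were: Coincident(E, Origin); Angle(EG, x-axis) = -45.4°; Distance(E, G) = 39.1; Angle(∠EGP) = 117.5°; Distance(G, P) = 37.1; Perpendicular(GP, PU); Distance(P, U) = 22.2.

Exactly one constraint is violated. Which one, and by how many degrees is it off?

Perpendicular(GP, PU) — off by 3.30°.

E = (0.00, 0.00) ✓; EG at -45.40° ✓; |EG| = 39.10 ✓; ∠EGP = 117.5° ✓; |GP| = 37.10 ✓; ∠(GP, PU) = 93.30° ✗; |PU| = 22.20 ✓.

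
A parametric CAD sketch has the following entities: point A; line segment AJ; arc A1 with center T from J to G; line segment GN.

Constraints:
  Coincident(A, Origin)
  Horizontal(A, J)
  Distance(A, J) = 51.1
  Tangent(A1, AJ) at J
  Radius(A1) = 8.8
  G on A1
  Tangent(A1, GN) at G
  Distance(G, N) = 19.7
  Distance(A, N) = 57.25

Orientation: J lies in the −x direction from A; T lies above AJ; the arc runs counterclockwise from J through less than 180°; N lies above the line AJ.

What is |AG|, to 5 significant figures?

44.211

Checks: |TG| = 8.800 ✓; ∠(TG, GN) = 90.00° ✓; |GN| = 19.70 ✓; |AN| = 57.25 ✓.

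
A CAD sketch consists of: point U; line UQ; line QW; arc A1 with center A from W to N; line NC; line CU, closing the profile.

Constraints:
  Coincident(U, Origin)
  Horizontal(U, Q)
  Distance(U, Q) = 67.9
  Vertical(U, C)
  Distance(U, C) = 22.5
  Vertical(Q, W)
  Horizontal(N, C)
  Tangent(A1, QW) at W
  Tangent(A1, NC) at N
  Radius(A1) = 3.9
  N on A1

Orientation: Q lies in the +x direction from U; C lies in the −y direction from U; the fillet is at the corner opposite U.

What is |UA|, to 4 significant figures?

66.65

U is at the origin; U and Q share the same y with |UQ| = 67.9 and Q on the +x side, so Q = (67.90, 0.000). UC is vertical with |UC| = 22.5 and C on the −y side, so C = (0.000, -22.50). The virtual corner opposite U is at (67.90, -22.50). Tangency of A1 to QW means the radius AW is perpendicular to QW and the tangent condition forces AN to be normal to NC, with radius 3.9, so the center A sits 3.9 in from both sides at A = (64.00, -18.60). Then |UA| = |A − U| = 66.65.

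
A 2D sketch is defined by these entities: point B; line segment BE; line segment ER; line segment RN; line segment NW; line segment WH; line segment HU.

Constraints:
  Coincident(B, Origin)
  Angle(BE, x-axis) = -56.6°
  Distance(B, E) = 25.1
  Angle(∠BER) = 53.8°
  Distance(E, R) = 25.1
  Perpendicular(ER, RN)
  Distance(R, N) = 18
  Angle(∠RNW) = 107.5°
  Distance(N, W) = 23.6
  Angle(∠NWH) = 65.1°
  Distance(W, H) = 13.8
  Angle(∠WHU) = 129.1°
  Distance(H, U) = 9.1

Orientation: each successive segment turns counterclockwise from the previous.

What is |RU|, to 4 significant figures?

14.58

B is at the origin; BE runs at -56.6° with length 25.1, so E = (13.82, -20.95). ∠BER = 53.8° gives ER at 69.60° from the x-axis; with |ER| = 25.1, R = (22.57, 2.571). The perpendicularity gives RN at right angles to ER, so RN runs at 159.6°; with |RN| = 18.0, N = (5.695, 8.845). ∠RNW = 107.5° gives NW at -127.9° from the x-axis; with |NW| = 23.6, W = (-8.802, -9.777). ∠NWH = 65.1° gives WH at -13.00° from the x-axis; with |WH| = 13.8, H = (4.644, -12.88). ∠WHU = 129.1° gives HU at 37.90° from the x-axis; with |HU| = 9.1, U = (11.82, -7.291). Then |RU| = |U − R| = 14.58.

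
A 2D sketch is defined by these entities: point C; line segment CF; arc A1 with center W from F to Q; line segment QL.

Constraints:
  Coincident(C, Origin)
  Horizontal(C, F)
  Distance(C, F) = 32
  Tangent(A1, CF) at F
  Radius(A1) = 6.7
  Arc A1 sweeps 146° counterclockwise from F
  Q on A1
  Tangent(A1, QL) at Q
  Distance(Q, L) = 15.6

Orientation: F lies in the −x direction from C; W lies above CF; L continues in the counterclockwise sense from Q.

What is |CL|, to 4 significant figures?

46.22

C is at the origin; C and F share the same y with |CF| = 32.0 and F on the −x side, so F = (-32.00, 0.000). The tangent condition forces WF to be normal to CF, so W = F + (0, 6.7) = (-32.00, 6.700). On A1, F sits at bearing -90° from W; a 146° counterclockwise sweep puts Q at bearing 56°, so Q = W + 6.7·(cos 56°, sin 56°) = (-28.25, 12.25). Tangency of A1 to QL means the radius WQ is perpendicular to QL, so QL runs along (−sin 56°, cos 56°); with |QL| = 15.6, L = (-41.19, 20.98). Then |CL| = |L − C| = 46.22.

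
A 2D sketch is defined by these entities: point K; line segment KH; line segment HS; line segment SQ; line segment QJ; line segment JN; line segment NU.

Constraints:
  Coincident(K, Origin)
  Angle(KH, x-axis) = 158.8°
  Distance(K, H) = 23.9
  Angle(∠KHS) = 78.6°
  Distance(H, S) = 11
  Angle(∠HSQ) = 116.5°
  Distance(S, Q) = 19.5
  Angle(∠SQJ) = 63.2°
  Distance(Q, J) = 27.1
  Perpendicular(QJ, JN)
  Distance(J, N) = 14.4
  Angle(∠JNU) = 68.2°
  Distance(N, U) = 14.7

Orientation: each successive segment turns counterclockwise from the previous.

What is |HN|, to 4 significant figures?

7.880

K is at the origin; KH runs at 158.8° with length 23.9, so H = (-22.28, 8.643). ∠KHS = 78.6° gives HS at -99.80° from the x-axis; with |HS| = 11.0, S = (-24.15, -2.197). ∠HSQ = 116.5° gives SQ at -36.30° from the x-axis; with |SQ| = 19.5, Q = (-8.439, -13.74). ∠SQJ = 63.2° gives QJ at 80.50° from the x-axis; with |QJ| = 27.1, J = (-3.966, 12.99). QJ ⟂ JN, so JN runs at 170.5°; with |JN| = 14.4, N = (-18.17, 15.36). Then |HN| = |N − H| = 7.880.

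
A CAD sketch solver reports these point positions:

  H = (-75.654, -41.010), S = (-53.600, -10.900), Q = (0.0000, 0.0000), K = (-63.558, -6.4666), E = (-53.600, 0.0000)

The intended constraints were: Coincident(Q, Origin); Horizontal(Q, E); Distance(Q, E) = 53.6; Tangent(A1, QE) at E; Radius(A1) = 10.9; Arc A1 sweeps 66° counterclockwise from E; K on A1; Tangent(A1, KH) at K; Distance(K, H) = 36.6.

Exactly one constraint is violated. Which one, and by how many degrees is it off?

Tangent(A1, KH) at K — off by 4.70°.

Q = (0.00, 0.00) ✓; Q.y = 0.00, E.y = 0.00 ✓; |QE| = 53.60 ✓; ∠(SE, EQ) = 90.00° ✓; |SE| = 10.90 ✓; bearing(S→K) − bearing(S→E) = 66.00° ✓; |SK| = 10.90 ✓; ∠(SK, KH) = 85.30° ✗; |KH| = 36.60 ✓.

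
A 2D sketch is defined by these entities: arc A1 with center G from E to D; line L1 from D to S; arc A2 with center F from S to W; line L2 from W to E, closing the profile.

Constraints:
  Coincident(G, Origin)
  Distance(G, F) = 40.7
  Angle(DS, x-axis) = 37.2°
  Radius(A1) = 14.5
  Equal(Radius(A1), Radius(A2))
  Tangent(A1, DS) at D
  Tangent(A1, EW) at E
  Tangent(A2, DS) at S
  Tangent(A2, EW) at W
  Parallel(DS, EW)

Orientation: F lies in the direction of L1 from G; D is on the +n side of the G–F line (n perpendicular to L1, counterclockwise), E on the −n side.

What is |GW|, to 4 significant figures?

43.21

The slot axis is L1's direction at 37.2°, so u = (cos 37.2°, sin 37.2°) = (0.7965, 0.6046) and n = (−sin 37.2°, cos 37.2°) = (-0.6046, 0.7965). G is at the origin and F lies 40.7 along u from G, so F = 40.7·u = (32.42, 24.61). Tangency of A1 to both parallel lines with radius 14.5 puts D and E at G ± 14.5·n: D = (-8.767, 11.55), E = (8.767, -11.55). Equal radii place S and W the same way about F: S = F + 14.5·n = (23.65, 36.16), W = F − 14.5·n = (41.19, 13.06). Then |GW| = |W − G| = 43.21.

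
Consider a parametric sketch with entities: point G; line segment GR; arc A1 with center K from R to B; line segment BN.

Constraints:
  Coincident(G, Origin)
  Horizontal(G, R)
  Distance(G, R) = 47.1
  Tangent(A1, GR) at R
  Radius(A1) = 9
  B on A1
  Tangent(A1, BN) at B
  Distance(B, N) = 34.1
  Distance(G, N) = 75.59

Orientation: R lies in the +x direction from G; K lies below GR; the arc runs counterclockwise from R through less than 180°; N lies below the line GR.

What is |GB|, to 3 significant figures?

43.4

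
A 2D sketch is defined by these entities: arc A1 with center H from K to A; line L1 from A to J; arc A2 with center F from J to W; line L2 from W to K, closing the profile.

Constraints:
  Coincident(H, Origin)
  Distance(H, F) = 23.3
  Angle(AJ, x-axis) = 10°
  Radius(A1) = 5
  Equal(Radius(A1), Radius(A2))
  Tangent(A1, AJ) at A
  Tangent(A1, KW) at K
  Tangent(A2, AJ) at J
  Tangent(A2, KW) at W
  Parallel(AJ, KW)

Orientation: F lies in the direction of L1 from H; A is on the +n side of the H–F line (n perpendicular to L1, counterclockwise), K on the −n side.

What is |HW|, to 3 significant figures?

23.8

The slot axis is L1's direction at 10.0°, so u = (cos 10.0°, sin 10.0°) = (0.985, 0.174) and n = (−sin 10.0°, cos 10.0°) = (-0.174, 0.985). H is at the origin and F lies 23.3 along u from H, so F = 23.3·u = (22.9, 4.05). Tangency of A1 to both parallel lines with radius 5.0 puts A and K at H ± 5.0·n: A = (-0.868, 4.92), K = (0.868, -4.92). Equal radii place J and W the same way about F: J = F + 5.0·n = (22.1, 8.97), W = F − 5.0·n = (23.8, -0.878). Then |HW| = |W − H| = 23.8.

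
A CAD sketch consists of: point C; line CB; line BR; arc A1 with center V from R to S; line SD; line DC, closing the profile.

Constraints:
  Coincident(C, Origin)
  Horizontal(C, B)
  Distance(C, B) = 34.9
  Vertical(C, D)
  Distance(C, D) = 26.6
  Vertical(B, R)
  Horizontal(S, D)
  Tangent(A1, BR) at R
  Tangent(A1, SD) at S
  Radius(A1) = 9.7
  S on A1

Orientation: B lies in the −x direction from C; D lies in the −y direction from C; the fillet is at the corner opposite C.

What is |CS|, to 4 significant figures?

36.64

C is at the origin; C and B share the same y with |CB| = 34.9 and B on the −x side, so B = (-34.90, 0.000). CD is vertical with |CD| = 26.6 and D on the −y side, so D = (0.000, -26.60). The virtual corner opposite C is at (-34.90, -26.60). Tangency of A1 to BR means the radius VR is perpendicular to BR and tangency of A1 to SD means the radius VS is perpendicular to SD, with radius 9.7, so the center V sits 9.7 in from both sides at V = (-25.20, -16.90). That places the tangent points at R = (-34.90, -16.90) on BR and S = (-25.20, -26.60) on SD. Then |CS| = |S − C| = 36.64.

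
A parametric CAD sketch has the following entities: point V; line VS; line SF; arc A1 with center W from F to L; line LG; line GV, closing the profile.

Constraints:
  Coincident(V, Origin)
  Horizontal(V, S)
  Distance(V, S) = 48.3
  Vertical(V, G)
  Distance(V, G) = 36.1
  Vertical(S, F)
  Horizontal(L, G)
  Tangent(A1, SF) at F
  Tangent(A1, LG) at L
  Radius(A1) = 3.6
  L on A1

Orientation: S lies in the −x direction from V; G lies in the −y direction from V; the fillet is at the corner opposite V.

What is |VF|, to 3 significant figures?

58.2

V is at the origin; VS is horizontal with |VS| = 48.3 and S on the −x side, so S = (-48.3, 0.00). VG is vertical with |VG| = 36.1 and G on the −y side, so G = (0.00, -36.1). The virtual corner opposite V is at (-48.3, -36.1). A1 meets SF tangentially, so WF is at right angles to SF and tangency of A1 to LG means the radius WL is perpendicular to LG, with radius 3.6, so the center W sits 3.6 in from both sides at W = (-44.7, -32.5). That places the tangent points at F = (-48.3, -32.5) on SF and L = (-44.7, -36.1) on LG. Then |VF| = |F − V| = 58.2.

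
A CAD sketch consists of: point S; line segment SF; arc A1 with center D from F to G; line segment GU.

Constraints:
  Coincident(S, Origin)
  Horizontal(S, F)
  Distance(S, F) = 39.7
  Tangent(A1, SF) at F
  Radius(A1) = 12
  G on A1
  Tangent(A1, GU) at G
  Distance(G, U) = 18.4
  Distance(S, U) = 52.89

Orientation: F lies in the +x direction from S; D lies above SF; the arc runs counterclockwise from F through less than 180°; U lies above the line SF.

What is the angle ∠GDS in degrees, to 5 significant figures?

165.94°

S is at the origin; SF is horizontal with |SF| = 39.7 and F on the +x side, so F = (39.700, 0.0000). Since A1 is tangent to SF there, DF ⟂ SF, so D = F + (0, 12) = (39.700, 12.000). Since DG ⟂ GU (tangency), |DU| = √(12.0² + 18.4²) = 21.967 regardless of where G sits on A1. So U lies on both circle(S, 52.89) and circle(D, 21.967); the above-SF intersection is U = (40.555, 33.951). G is the foot of the tangent from U: G = (49.999, 18.159).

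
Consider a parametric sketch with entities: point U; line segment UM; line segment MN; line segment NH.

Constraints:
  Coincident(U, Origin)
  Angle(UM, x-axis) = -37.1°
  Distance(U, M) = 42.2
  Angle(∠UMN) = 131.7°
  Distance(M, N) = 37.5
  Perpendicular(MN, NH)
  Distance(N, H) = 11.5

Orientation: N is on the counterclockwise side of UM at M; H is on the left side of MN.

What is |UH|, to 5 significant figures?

68.557

U is at the origin; UM runs at -37.1° with length 42.2, so M = 42.2·(cos -37.1°, sin -37.1°) = (33.658, -25.455). ∠UMN = 131.7°, so MN runs at -37.1° + (180° − 131.7°) = 11.200° from the x-axis; with |MN| = 37.5, N = M + 37.5·(cos 11.200°, sin 11.200°) = (70.444, -18.172). MN ⟂ NH; with |NH| = 11.5 on the left of MN, H = N + 11.5·(-0.19423, 0.98096) = (68.210, -6.8906). Then |UH| = |H − U| = 68.557.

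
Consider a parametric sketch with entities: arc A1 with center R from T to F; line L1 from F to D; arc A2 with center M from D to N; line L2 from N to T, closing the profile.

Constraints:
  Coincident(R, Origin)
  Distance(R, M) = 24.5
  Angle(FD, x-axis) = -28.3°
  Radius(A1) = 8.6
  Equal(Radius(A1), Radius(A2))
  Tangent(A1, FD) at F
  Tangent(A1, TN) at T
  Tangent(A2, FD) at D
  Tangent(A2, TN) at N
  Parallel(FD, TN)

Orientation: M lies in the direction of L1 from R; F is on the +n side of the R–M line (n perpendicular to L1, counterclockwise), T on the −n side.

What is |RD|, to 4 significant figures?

25.97

Tangency of A1 to both parallel lines with radius 8.6 puts F and T at R ± 8.6·n: F = (4.077, 7.572), T = (-4.077, -7.572). Equal radii place D and N the same way about M: D = M + 8.6·n = (25.65, -4.043), N = M − 8.6·n = (17.49, -19.19). Then |RD| = |D − R| = 25.97.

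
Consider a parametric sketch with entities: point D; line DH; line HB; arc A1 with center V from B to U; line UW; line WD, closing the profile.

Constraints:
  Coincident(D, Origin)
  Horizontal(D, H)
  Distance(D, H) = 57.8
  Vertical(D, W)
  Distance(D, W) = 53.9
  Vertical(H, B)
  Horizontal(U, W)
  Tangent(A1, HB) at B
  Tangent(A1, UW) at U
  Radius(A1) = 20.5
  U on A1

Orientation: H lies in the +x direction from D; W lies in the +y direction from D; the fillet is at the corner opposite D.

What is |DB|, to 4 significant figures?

66.76

D is at the origin; D and H share the same y with |DH| = 57.8 and H on the +x side, so H = (57.80, 0.000). D and W share the same x with |DW| = 53.9 and W on the +y side, so W = (0.000, 53.90). The virtual corner opposite D is at (57.80, 53.90). A1 meets HB tangentially, so VB is at right angles to HB and since A1 is tangent to UW there, VU ⟂ UW, with radius 20.5, so the center V sits 20.5 in from both sides at V = (37.30, 33.40). That places the tangent points at B = (57.80, 33.40) on HB and U = (37.30, 53.90) on UW. Then |DB| = |B − D| = 66.76.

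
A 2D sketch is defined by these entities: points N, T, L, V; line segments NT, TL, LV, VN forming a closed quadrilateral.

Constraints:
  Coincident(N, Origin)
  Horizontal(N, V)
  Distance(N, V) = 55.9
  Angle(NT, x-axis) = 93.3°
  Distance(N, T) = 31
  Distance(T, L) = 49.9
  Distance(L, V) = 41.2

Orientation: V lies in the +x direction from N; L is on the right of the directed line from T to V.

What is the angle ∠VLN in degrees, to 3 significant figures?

118°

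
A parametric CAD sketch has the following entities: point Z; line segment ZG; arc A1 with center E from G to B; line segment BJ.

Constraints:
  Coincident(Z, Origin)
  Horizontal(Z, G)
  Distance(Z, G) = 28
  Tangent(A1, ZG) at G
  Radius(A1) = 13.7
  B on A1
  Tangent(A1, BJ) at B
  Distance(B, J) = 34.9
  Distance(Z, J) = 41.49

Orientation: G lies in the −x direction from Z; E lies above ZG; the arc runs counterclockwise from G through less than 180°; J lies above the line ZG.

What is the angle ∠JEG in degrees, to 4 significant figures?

137.6°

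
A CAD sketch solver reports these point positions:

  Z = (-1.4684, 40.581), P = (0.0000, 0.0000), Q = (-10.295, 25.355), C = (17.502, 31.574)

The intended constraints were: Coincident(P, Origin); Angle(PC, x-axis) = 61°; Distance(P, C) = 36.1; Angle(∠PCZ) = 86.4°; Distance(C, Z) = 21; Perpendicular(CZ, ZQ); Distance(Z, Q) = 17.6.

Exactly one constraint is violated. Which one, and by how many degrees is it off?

Perpendicular(CZ, ZQ) — off by 4.70°.

P = (0.00, 0.00) ✓; PC at 61.00° ✓; |PC| = 36.10 ✓; ∠PCZ = 86.40° ✓; |CZ| = 21.00 ✓; ∠(CZ, ZQ) = 85.30° ✗; |ZQ| = 17.60 ✓.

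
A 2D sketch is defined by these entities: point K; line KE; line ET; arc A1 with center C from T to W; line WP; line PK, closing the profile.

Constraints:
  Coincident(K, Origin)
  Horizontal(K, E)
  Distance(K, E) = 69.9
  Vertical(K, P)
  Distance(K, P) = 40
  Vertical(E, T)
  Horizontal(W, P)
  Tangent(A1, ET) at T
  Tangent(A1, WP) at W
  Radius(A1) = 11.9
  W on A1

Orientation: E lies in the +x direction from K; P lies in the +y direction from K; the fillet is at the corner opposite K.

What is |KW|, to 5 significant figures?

70.456

The virtual corner opposite K is at (69.900, 40.000). The tangent condition forces CT to be normal to ET and tangency of A1 to WP means the radius CW is perpendicular to WP, with radius 11.9, so the center C sits 11.9 in from both sides at C = (58.000, 28.100). That places the tangent points at T = (69.900, 28.100) on ET and W = (58.000, 40.000) on WP. Then |KW| = |W − K| = 70.456.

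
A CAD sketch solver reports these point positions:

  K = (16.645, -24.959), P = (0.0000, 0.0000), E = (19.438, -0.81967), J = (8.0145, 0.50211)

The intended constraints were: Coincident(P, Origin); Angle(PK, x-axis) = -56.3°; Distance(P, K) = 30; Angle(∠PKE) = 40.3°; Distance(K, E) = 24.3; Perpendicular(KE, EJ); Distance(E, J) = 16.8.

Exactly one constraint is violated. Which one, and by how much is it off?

Distance(E, J) = 16.8 — off by 5.30.

P = (0.00, 0.00) ✓; PK at -56.30° ✓; |PK| = 30.00 ✓; ∠PKE = 40.30° ✓; |KE| = 24.30 ✓; ∠(KE, EJ) = 90.00° ✓; |EJ| = 11.50 ✗.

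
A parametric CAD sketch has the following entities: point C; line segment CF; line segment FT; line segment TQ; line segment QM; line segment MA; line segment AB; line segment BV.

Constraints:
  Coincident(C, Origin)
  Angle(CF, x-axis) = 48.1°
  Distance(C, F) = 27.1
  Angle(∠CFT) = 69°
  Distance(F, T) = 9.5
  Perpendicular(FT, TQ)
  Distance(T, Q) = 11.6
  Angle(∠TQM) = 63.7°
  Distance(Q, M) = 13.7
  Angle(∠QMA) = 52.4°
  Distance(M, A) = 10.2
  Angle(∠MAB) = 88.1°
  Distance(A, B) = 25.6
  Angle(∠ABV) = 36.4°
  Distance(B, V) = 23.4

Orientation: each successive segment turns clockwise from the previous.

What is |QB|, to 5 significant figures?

14.765

∠QMA = 52.4° gives MA at -36.800° from the x-axis; with |MA| = 10.2, A = (20.076, 14.018). ∠MAB = 88.1° gives AB at -128.70° from the x-axis; with |AB| = 25.6, B = (4.0694, -5.9609). Then |QB| = |B − Q| = 14.765.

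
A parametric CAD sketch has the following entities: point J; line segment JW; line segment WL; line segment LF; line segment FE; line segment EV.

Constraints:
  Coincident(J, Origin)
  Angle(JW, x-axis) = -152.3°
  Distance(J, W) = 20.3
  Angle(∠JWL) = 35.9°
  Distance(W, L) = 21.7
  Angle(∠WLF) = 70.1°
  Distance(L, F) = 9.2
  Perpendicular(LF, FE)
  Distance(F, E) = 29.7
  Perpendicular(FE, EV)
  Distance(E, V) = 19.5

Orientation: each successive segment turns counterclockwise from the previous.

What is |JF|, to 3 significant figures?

3.89

J is at the origin; JW runs at -152.3° with length 20.3, so W = (-18.0, -9.44). ∠JWL = 35.9° gives WL at -8.20° from the x-axis; with |WL| = 21.7, L = (3.50, -12.5). ∠WLF = 70.1° gives LF at 102° from the x-axis; with |LF| = 9.2, F = (1.64, -3.52). Then |JF| = |F − J| = 3.89.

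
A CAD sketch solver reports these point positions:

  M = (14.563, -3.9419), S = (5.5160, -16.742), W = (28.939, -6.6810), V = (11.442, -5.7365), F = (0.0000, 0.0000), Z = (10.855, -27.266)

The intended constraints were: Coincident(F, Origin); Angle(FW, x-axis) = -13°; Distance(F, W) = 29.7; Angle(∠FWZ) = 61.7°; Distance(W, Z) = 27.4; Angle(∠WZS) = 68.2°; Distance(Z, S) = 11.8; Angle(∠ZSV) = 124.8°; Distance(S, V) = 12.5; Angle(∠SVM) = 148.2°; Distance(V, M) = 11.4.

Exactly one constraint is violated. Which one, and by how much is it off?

Distance(V, M) = 11.4 — off by 7.80.

F = (0.00, 0.00) ✓; FW at -13.00° ✓; |FW| = 29.70 ✓; ∠FWZ = 61.70° ✓; |WZ| = 27.40 ✓; ∠WZS = 68.20° ✓; |ZS| = 11.80 ✓; ∠ZSV = 124.8° ✓; |SV| = 12.50 ✓; ∠SVM = 148.2° ✓; |VM| = 3.600 ✗.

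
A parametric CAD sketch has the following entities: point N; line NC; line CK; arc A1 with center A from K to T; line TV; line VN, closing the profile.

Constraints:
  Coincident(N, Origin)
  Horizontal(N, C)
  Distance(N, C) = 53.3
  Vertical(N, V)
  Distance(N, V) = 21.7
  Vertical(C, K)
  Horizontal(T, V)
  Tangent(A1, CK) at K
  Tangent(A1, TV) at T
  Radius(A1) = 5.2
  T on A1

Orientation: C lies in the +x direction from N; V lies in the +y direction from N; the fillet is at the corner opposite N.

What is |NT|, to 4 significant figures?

52.77

The virtual corner opposite N is at (53.30, 21.70). Since A1 is tangent to CK there, AK ⟂ CK and the tangent condition forces AT to be normal to TV, with radius 5.2, so the center A sits 5.2 in from both sides at A = (48.10, 16.50). That places the tangent points at K = (53.30, 16.50) on CK and T = (48.10, 21.70) on TV. Then |NT| = |T − N| = 52.77.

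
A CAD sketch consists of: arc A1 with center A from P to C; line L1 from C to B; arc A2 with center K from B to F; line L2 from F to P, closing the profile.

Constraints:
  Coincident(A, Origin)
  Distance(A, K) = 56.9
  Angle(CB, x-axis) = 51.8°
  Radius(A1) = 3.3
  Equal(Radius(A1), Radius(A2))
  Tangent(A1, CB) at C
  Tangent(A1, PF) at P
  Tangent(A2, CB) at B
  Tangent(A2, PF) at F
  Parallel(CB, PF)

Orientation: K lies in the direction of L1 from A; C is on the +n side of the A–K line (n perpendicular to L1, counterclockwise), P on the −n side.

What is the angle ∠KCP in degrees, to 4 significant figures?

86.68°

The slot axis is L1's direction at 51.8°, so u = (cos 51.8°, sin 51.8°) = (0.6184, 0.7859) and n = (−sin 51.8°, cos 51.8°) = (-0.7859, 0.6184). A is at the origin and K lies 56.9 along u from A, so K = 56.9·u = (35.19, 44.72). Tangency of A1 to both parallel lines with radius 3.3 puts C and P at A ± 3.3·n: C = (-2.593, 2.041), P = (2.593, -2.041). Then cos ∠KCP = CK·CP / (|CK||CP|), giving 86.68°.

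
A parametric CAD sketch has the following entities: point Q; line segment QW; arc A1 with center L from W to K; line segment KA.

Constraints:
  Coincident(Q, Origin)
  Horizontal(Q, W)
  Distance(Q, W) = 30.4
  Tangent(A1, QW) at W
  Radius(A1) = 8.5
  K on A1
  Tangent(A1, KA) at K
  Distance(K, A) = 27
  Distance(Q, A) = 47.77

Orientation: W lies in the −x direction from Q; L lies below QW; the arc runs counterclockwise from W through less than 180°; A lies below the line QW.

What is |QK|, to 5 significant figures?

40.063

Q is at the origin; QW is horizontal with |QW| = 30.4 and W on the −x side, so W = (-30.400, 0.0000). Since A1 is tangent to QW there, LW ⟂ QW, so L = W + (0, -8.5) = (-30.400, -8.5000). Since LK ⟂ KA (tangency), |LA| = √(8.5² + 27.0²) = 28.306 regardless of where K sits on A1. So A lies on both circle(Q, 47.77) and circle(L, 28.306); the below-QW intersection is A = (-30.451, -36.806). K is the foot of the tangent from A: K = (-38.512, -11.038).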